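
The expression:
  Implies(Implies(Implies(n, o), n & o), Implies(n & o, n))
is always true.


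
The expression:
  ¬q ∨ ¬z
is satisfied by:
  {q: False, z: False}
  {z: True, q: False}
  {q: True, z: False}


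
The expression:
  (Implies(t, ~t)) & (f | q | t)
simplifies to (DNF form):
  (f & ~t) | (q & ~t)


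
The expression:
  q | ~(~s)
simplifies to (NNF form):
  q | s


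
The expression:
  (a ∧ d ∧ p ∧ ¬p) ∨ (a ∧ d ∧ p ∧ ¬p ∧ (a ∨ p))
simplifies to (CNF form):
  False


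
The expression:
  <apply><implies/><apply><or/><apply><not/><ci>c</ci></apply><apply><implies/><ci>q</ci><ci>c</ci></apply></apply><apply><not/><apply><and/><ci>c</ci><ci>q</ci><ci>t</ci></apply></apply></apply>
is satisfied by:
  {c: False, t: False, q: False}
  {q: True, c: False, t: False}
  {t: True, c: False, q: False}
  {q: True, t: True, c: False}
  {c: True, q: False, t: False}
  {q: True, c: True, t: False}
  {t: True, c: True, q: False}


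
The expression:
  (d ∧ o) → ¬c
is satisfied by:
  {c: False, o: False, d: False}
  {d: True, c: False, o: False}
  {o: True, c: False, d: False}
  {d: True, o: True, c: False}
  {c: True, d: False, o: False}
  {d: True, c: True, o: False}
  {o: True, c: True, d: False}


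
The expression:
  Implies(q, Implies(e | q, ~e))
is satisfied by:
  {e: False, q: False}
  {q: True, e: False}
  {e: True, q: False}


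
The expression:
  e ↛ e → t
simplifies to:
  True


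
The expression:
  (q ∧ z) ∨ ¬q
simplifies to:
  z ∨ ¬q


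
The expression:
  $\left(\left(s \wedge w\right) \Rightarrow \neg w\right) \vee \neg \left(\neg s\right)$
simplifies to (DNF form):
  $\text{True}$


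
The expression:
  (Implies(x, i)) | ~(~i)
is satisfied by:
  {i: True, x: False}
  {x: False, i: False}
  {x: True, i: True}


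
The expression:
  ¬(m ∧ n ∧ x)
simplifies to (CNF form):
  ¬m ∨ ¬n ∨ ¬x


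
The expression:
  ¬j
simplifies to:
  ¬j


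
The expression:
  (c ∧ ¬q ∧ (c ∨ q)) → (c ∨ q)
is always true.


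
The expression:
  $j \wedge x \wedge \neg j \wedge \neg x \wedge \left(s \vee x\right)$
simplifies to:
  $\text{False}$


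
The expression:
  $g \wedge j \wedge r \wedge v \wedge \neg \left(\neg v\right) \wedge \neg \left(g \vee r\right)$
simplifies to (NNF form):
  $\text{False}$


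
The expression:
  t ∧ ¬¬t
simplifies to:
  t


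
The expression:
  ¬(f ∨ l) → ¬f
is always true.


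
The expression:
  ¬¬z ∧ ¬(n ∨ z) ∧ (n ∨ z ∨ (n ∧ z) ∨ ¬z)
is never true.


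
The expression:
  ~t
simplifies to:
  ~t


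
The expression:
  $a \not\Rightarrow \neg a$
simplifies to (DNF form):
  $a$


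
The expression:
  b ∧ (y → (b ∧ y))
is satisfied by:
  {b: True}


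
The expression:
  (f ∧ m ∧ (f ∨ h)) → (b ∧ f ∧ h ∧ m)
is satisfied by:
  {b: True, h: True, m: False, f: False}
  {b: True, h: False, m: False, f: False}
  {h: True, b: False, m: False, f: False}
  {b: False, h: False, m: False, f: False}
  {f: True, b: True, h: True, m: False}
  {f: True, b: True, h: False, m: False}
  {f: True, h: True, b: False, m: False}
  {f: True, h: False, b: False, m: False}
  {b: True, m: True, h: True, f: False}
  {b: True, m: True, h: False, f: False}
  {m: True, h: True, b: False, f: False}
  {m: True, b: False, h: False, f: False}
  {f: True, b: True, m: True, h: True}


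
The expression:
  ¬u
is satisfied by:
  {u: False}


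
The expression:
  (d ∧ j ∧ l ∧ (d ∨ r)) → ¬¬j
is always true.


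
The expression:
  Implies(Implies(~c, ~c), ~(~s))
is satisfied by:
  {s: True}


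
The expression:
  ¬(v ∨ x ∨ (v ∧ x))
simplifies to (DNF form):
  ¬v ∧ ¬x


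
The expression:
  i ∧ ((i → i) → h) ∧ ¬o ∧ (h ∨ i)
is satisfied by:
  {h: True, i: True, o: False}


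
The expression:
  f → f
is always true.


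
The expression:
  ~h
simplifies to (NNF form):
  ~h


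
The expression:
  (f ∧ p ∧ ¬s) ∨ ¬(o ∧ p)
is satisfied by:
  {f: True, p: False, o: False, s: False}
  {f: False, p: False, o: False, s: False}
  {s: True, f: True, p: False, o: False}
  {s: True, f: False, p: False, o: False}
  {o: True, f: True, p: False, s: False}
  {o: True, f: False, p: False, s: False}
  {s: True, o: True, f: True, p: False}
  {s: True, o: True, f: False, p: False}
  {p: True, f: True, s: False, o: False}
  {p: True, f: False, s: False, o: False}
  {s: True, p: True, f: True, o: False}
  {s: True, p: True, f: False, o: False}
  {o: True, p: True, f: True, s: False}


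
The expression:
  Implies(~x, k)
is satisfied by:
  {x: True, k: True}
  {x: True, k: False}
  {k: True, x: False}


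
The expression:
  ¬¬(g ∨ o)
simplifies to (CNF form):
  g ∨ o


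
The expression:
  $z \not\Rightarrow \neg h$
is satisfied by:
  {h: True, z: True}


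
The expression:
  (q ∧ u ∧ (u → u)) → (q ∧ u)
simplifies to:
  True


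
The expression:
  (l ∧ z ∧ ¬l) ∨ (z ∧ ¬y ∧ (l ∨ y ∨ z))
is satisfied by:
  {z: True, y: False}


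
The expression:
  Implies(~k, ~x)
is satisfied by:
  {k: True, x: False}
  {x: False, k: False}
  {x: True, k: True}


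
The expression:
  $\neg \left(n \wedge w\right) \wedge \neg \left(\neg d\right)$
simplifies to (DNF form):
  $\left(d \wedge \neg n\right) \vee \left(d \wedge \neg w\right)$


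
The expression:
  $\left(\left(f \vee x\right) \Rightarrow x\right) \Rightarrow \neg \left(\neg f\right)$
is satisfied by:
  {f: True}


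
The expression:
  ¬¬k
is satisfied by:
  {k: True}


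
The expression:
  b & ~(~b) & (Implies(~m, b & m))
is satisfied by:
  {m: True, b: True}


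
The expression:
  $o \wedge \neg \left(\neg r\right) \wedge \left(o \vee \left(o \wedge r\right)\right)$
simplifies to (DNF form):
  $o \wedge r$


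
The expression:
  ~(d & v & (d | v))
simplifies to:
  ~d | ~v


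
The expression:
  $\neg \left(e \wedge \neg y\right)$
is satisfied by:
  {y: True, e: False}
  {e: False, y: False}
  {e: True, y: True}


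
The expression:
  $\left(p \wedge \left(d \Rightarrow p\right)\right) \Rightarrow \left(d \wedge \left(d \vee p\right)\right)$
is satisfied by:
  {d: True, p: False}
  {p: False, d: False}
  {p: True, d: True}


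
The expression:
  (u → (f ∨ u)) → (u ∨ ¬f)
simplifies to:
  u ∨ ¬f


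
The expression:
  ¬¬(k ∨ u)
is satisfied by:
  {k: True, u: True}
  {k: True, u: False}
  {u: True, k: False}


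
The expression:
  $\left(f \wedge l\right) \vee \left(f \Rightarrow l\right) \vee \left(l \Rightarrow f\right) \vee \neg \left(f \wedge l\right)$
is always true.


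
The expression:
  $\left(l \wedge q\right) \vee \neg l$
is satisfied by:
  {q: True, l: False}
  {l: False, q: False}
  {l: True, q: True}


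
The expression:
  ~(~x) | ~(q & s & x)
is always true.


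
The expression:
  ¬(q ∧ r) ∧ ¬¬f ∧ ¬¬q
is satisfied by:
  {f: True, q: True, r: False}


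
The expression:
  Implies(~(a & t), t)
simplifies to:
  t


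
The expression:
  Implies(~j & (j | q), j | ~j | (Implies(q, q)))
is always true.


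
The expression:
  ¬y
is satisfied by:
  {y: False}


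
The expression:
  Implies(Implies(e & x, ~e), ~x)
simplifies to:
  e | ~x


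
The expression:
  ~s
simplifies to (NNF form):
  ~s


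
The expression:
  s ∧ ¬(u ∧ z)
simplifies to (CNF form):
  s ∧ (¬u ∨ ¬z)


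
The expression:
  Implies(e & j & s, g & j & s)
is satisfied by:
  {g: True, s: False, e: False, j: False}
  {g: False, s: False, e: False, j: False}
  {j: True, g: True, s: False, e: False}
  {j: True, g: False, s: False, e: False}
  {g: True, e: True, j: False, s: False}
  {e: True, j: False, s: False, g: False}
  {j: True, e: True, g: True, s: False}
  {j: True, e: True, g: False, s: False}
  {g: True, s: True, j: False, e: False}
  {s: True, j: False, e: False, g: False}
  {g: True, j: True, s: True, e: False}
  {j: True, s: True, g: False, e: False}
  {g: True, e: True, s: True, j: False}
  {e: True, s: True, j: False, g: False}
  {j: True, e: True, s: True, g: True}


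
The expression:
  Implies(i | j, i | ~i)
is always true.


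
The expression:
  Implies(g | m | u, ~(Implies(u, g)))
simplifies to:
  ~g & (u | ~m)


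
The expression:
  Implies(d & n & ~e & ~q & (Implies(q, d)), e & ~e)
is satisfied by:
  {q: True, e: True, n: False, d: False}
  {q: True, e: False, n: False, d: False}
  {e: True, d: False, q: False, n: False}
  {d: False, e: False, q: False, n: False}
  {d: True, q: True, e: True, n: False}
  {d: True, q: True, e: False, n: False}
  {d: True, e: True, q: False, n: False}
  {d: True, e: False, q: False, n: False}
  {n: True, q: True, e: True, d: False}
  {n: True, q: True, e: False, d: False}
  {n: True, e: True, q: False, d: False}
  {n: True, e: False, q: False, d: False}
  {d: True, n: True, q: True, e: True}
  {d: True, n: True, q: True, e: False}
  {d: True, n: True, e: True, q: False}


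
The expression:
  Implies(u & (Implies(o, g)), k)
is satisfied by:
  {k: True, o: True, g: False, u: False}
  {k: True, o: False, g: False, u: False}
  {k: True, g: True, o: True, u: False}
  {k: True, g: True, o: False, u: False}
  {o: True, k: False, g: False, u: False}
  {k: False, o: False, g: False, u: False}
  {g: True, o: True, k: False, u: False}
  {g: True, k: False, o: False, u: False}
  {k: True, u: True, o: True, g: False}
  {k: True, u: True, o: False, g: False}
  {k: True, u: True, g: True, o: True}
  {k: True, u: True, g: True, o: False}
  {u: True, o: True, g: False, k: False}


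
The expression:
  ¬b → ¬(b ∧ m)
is always true.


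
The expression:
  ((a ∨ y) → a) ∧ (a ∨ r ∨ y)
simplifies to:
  a ∨ (r ∧ ¬y)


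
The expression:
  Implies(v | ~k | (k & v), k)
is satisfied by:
  {k: True}


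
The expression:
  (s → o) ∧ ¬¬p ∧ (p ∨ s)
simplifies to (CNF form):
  p ∧ (o ∨ ¬s)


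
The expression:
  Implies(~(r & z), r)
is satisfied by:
  {r: True}


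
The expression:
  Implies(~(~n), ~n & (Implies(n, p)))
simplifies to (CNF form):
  ~n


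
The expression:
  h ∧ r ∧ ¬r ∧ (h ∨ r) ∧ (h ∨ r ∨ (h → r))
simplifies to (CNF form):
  False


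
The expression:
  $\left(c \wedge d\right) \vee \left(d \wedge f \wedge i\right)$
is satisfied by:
  {i: True, c: True, d: True, f: True}
  {i: True, c: True, d: True, f: False}
  {c: True, d: True, f: True, i: False}
  {c: True, d: True, f: False, i: False}
  {i: True, d: True, f: True, c: False}


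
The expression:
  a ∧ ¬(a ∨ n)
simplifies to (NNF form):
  False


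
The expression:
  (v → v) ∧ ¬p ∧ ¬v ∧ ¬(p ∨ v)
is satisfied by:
  {v: False, p: False}


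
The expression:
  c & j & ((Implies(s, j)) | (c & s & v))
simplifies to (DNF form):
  c & j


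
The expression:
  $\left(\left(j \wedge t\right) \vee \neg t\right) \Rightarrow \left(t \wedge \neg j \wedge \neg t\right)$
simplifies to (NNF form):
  $t \wedge \neg j$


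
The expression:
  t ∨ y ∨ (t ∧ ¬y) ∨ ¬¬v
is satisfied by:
  {y: True, t: True, v: True}
  {y: True, t: True, v: False}
  {y: True, v: True, t: False}
  {y: True, v: False, t: False}
  {t: True, v: True, y: False}
  {t: True, v: False, y: False}
  {v: True, t: False, y: False}


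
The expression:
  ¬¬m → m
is always true.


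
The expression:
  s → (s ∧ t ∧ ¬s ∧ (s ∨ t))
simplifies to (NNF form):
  ¬s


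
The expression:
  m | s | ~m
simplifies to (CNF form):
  True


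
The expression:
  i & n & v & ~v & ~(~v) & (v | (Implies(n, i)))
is never true.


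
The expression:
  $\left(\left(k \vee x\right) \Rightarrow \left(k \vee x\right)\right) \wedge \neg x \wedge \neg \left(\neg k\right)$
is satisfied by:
  {k: True, x: False}


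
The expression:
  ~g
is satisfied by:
  {g: False}


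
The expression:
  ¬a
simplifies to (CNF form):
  ¬a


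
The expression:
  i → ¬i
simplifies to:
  ¬i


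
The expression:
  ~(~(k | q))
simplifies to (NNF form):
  k | q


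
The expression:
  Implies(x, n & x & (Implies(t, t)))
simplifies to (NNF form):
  n | ~x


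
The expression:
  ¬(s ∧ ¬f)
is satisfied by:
  {f: True, s: False}
  {s: False, f: False}
  {s: True, f: True}


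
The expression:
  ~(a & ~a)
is always true.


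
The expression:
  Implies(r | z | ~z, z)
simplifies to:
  z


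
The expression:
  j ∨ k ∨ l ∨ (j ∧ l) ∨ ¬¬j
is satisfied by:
  {k: True, l: True, j: True}
  {k: True, l: True, j: False}
  {k: True, j: True, l: False}
  {k: True, j: False, l: False}
  {l: True, j: True, k: False}
  {l: True, j: False, k: False}
  {j: True, l: False, k: False}


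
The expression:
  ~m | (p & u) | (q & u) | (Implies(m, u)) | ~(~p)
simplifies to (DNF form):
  p | u | ~m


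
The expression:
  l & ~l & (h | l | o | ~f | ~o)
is never true.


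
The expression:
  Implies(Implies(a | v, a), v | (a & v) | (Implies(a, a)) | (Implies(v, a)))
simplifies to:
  True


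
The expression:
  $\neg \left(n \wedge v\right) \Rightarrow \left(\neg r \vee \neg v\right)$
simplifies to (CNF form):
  $n \vee \neg r \vee \neg v$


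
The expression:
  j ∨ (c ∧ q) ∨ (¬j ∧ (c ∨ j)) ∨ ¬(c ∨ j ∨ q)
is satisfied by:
  {c: True, j: True, q: False}
  {c: True, j: False, q: False}
  {j: True, c: False, q: False}
  {c: False, j: False, q: False}
  {c: True, q: True, j: True}
  {c: True, q: True, j: False}
  {q: True, j: True, c: False}


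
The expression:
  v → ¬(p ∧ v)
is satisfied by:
  {p: False, v: False}
  {v: True, p: False}
  {p: True, v: False}


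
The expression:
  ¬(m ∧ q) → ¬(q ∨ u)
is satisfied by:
  {m: True, u: False, q: False}
  {m: False, u: False, q: False}
  {q: True, m: True, u: False}
  {q: True, u: True, m: True}


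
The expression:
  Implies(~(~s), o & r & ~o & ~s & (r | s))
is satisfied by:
  {s: False}


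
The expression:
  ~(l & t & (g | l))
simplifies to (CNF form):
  ~l | ~t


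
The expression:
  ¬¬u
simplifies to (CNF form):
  u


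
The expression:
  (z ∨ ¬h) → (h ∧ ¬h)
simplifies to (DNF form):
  h ∧ ¬z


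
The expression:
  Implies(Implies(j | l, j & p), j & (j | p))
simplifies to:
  j | l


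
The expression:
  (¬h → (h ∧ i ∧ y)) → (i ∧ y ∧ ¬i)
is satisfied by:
  {h: False}


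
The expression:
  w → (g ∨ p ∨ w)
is always true.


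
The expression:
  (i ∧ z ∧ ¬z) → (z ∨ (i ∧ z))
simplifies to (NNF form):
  True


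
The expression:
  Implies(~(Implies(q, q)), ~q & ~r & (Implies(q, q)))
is always true.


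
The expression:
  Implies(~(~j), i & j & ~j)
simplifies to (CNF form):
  ~j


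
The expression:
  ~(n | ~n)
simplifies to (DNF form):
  False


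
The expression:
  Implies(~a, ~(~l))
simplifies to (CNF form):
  a | l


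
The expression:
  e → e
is always true.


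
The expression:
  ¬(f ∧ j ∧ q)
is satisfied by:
  {q: False, j: False, f: False}
  {f: True, q: False, j: False}
  {j: True, q: False, f: False}
  {f: True, j: True, q: False}
  {q: True, f: False, j: False}
  {f: True, q: True, j: False}
  {j: True, q: True, f: False}


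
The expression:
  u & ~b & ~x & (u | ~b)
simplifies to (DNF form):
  u & ~b & ~x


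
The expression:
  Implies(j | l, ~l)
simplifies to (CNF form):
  ~l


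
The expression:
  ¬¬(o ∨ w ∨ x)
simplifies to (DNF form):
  o ∨ w ∨ x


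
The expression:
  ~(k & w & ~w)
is always true.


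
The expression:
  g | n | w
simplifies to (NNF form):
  g | n | w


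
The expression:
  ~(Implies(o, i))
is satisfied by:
  {o: True, i: False}


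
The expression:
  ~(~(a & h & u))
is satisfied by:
  {a: True, h: True, u: True}


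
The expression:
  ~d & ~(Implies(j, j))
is never true.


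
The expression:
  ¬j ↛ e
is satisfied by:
  {e: True, j: False}
  {j: False, e: False}
  {j: True, e: True}


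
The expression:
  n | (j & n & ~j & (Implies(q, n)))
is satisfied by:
  {n: True}


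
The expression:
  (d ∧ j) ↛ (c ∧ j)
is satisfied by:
  {j: True, d: True, c: False}


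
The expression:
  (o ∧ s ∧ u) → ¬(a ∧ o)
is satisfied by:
  {u: False, o: False, a: False, s: False}
  {s: True, u: False, o: False, a: False}
  {a: True, u: False, o: False, s: False}
  {s: True, a: True, u: False, o: False}
  {o: True, s: False, u: False, a: False}
  {s: True, o: True, u: False, a: False}
  {a: True, o: True, s: False, u: False}
  {s: True, a: True, o: True, u: False}
  {u: True, a: False, o: False, s: False}
  {s: True, u: True, a: False, o: False}
  {a: True, u: True, s: False, o: False}
  {s: True, a: True, u: True, o: False}
  {o: True, u: True, a: False, s: False}
  {s: True, o: True, u: True, a: False}
  {a: True, o: True, u: True, s: False}


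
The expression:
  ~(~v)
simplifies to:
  v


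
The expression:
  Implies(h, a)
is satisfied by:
  {a: True, h: False}
  {h: False, a: False}
  {h: True, a: True}


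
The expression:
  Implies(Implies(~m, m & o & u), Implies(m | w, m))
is always true.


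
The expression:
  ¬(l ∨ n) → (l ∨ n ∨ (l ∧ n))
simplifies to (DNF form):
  l ∨ n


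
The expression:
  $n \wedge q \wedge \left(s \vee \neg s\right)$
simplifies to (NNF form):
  $n \wedge q$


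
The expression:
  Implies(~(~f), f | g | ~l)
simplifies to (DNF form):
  True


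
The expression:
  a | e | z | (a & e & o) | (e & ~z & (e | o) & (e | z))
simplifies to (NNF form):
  a | e | z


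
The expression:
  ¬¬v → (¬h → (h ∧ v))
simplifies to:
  h ∨ ¬v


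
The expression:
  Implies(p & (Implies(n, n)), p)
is always true.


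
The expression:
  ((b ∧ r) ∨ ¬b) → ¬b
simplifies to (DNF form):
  ¬b ∨ ¬r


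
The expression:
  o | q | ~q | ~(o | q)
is always true.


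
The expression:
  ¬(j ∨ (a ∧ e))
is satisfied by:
  {j: False, e: False, a: False}
  {a: True, j: False, e: False}
  {e: True, j: False, a: False}


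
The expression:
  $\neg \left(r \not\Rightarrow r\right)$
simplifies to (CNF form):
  $\text{True}$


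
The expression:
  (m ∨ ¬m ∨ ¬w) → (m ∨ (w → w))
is always true.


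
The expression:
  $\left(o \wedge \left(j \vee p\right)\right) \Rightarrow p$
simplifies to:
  $p \vee \neg j \vee \neg o$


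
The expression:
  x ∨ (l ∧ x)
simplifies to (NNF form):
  x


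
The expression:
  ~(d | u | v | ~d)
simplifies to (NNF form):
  False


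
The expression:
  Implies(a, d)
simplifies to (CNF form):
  d | ~a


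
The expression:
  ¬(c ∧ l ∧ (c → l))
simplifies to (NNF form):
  ¬c ∨ ¬l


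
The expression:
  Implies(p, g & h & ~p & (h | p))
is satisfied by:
  {p: False}


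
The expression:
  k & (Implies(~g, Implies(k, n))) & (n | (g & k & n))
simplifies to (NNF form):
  k & n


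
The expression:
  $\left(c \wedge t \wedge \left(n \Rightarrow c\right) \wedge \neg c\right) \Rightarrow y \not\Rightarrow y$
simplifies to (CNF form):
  $\text{True}$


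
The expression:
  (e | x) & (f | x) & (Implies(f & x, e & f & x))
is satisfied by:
  {x: True, e: True, f: False}
  {x: True, f: False, e: False}
  {x: True, e: True, f: True}
  {e: True, f: True, x: False}


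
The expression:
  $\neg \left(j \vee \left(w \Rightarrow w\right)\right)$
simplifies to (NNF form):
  $\text{False}$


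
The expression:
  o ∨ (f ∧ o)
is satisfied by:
  {o: True}


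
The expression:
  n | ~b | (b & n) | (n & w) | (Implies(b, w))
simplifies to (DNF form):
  n | w | ~b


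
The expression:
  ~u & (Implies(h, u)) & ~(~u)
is never true.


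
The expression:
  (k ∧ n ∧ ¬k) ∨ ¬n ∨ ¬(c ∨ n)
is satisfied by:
  {n: False}


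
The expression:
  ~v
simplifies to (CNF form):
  ~v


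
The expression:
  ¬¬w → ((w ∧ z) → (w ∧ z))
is always true.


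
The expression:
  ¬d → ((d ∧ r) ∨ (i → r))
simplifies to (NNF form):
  d ∨ r ∨ ¬i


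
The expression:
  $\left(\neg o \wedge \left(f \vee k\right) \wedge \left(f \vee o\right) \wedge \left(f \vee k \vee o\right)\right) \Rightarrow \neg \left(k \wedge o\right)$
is always true.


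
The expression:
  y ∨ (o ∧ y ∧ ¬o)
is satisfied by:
  {y: True}


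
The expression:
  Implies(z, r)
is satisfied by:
  {r: True, z: False}
  {z: False, r: False}
  {z: True, r: True}


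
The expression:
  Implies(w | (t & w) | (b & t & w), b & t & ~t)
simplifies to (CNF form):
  ~w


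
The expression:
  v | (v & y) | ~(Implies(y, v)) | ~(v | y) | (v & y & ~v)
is always true.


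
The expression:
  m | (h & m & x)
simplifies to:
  m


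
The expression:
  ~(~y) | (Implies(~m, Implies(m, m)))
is always true.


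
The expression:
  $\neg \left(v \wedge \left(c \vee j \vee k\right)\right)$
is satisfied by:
  {j: False, k: False, v: False, c: False}
  {c: True, j: False, k: False, v: False}
  {k: True, c: False, j: False, v: False}
  {c: True, k: True, j: False, v: False}
  {j: True, c: False, k: False, v: False}
  {c: True, j: True, k: False, v: False}
  {k: True, j: True, c: False, v: False}
  {c: True, k: True, j: True, v: False}
  {v: True, c: False, j: False, k: False}


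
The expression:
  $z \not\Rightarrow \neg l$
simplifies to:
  $l \wedge z$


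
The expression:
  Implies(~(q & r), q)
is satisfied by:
  {q: True}


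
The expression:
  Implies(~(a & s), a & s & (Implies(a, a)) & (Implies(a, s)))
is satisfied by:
  {a: True, s: True}


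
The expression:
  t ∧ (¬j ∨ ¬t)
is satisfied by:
  {t: True, j: False}


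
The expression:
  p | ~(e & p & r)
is always true.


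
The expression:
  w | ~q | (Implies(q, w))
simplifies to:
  w | ~q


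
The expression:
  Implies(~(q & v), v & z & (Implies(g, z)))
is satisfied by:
  {q: True, z: True, v: True}
  {q: True, v: True, z: False}
  {z: True, v: True, q: False}


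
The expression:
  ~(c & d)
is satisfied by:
  {c: False, d: False}
  {d: True, c: False}
  {c: True, d: False}


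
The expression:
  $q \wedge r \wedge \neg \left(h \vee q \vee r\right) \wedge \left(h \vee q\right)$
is never true.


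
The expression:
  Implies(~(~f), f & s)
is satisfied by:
  {s: True, f: False}
  {f: False, s: False}
  {f: True, s: True}


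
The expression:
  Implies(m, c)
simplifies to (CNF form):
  c | ~m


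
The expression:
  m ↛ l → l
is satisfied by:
  {l: True, m: False}
  {m: False, l: False}
  {m: True, l: True}


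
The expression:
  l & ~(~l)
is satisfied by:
  {l: True}


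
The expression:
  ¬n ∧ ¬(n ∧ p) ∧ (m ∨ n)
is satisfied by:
  {m: True, n: False}


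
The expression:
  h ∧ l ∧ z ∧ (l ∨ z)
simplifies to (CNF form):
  h ∧ l ∧ z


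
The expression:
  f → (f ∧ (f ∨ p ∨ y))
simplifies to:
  True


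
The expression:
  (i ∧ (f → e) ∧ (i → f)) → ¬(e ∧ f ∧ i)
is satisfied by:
  {e: False, i: False, f: False}
  {f: True, e: False, i: False}
  {i: True, e: False, f: False}
  {f: True, i: True, e: False}
  {e: True, f: False, i: False}
  {f: True, e: True, i: False}
  {i: True, e: True, f: False}


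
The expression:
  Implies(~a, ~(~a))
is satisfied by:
  {a: True}


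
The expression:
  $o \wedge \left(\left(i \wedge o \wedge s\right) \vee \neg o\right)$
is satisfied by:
  {i: True, s: True, o: True}


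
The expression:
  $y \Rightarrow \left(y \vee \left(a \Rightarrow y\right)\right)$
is always true.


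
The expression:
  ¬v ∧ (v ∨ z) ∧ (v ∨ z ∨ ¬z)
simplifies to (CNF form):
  z ∧ ¬v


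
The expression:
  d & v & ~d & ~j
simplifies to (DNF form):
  False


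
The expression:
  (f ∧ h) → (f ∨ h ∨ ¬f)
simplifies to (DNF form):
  True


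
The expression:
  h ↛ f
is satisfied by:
  {h: True, f: False}


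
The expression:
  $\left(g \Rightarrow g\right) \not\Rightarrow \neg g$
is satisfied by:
  {g: True}


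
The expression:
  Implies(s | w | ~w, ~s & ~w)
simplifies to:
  ~s & ~w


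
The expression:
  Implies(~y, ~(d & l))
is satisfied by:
  {y: True, l: False, d: False}
  {l: False, d: False, y: False}
  {y: True, d: True, l: False}
  {d: True, l: False, y: False}
  {y: True, l: True, d: False}
  {l: True, y: False, d: False}
  {y: True, d: True, l: True}


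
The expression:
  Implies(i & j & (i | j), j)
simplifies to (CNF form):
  True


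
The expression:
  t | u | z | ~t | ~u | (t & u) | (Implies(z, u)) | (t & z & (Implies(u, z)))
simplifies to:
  True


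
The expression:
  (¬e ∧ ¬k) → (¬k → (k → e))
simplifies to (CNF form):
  True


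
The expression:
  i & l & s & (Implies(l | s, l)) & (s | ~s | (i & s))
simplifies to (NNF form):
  i & l & s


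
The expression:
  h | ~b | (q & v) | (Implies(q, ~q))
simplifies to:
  h | v | ~b | ~q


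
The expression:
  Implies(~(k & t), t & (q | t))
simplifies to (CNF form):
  t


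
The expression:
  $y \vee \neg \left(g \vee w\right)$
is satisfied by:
  {y: True, w: False, g: False}
  {y: True, g: True, w: False}
  {y: True, w: True, g: False}
  {y: True, g: True, w: True}
  {g: False, w: False, y: False}


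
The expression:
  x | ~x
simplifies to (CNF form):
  True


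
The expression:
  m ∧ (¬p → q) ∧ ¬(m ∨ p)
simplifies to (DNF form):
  False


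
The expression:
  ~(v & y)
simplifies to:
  ~v | ~y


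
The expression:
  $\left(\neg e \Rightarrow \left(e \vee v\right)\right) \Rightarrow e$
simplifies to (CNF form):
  $e \vee \neg v$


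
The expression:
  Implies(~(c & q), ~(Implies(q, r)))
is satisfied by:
  {c: True, q: True, r: False}
  {q: True, r: False, c: False}
  {r: True, c: True, q: True}


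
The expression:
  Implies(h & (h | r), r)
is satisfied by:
  {r: True, h: False}
  {h: False, r: False}
  {h: True, r: True}


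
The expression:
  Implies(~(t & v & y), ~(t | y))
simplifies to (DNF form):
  (y & ~y) | (t & v & y) | (~t & ~y) | (t & v & ~t) | (t & y & ~y) | (v & y & ~y) | (t & ~t & ~y) | (v & ~t & ~y)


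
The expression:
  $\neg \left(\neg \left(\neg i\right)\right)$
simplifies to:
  $\neg i$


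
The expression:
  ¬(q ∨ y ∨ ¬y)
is never true.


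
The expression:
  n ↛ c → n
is always true.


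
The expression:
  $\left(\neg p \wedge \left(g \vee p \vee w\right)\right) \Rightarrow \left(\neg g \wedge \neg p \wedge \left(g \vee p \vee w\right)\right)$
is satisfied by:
  {p: True, g: False}
  {g: False, p: False}
  {g: True, p: True}


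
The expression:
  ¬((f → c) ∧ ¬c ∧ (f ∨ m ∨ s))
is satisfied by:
  {c: True, f: True, s: False, m: False}
  {c: True, m: True, f: True, s: False}
  {c: True, f: True, s: True, m: False}
  {c: True, m: True, f: True, s: True}
  {c: True, s: False, f: False, m: False}
  {c: True, m: True, s: False, f: False}
  {c: True, s: True, f: False, m: False}
  {c: True, m: True, s: True, f: False}
  {f: True, m: False, s: False, c: False}
  {m: True, f: True, s: False, c: False}
  {f: True, s: True, m: False, c: False}
  {m: True, f: True, s: True, c: False}
  {m: False, s: False, f: False, c: False}


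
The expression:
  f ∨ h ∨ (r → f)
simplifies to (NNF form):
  f ∨ h ∨ ¬r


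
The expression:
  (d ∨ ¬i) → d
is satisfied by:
  {i: True, d: True}
  {i: True, d: False}
  {d: True, i: False}


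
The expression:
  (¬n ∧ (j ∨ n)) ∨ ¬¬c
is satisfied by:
  {c: True, j: True, n: False}
  {c: True, n: False, j: False}
  {c: True, j: True, n: True}
  {c: True, n: True, j: False}
  {j: True, n: False, c: False}


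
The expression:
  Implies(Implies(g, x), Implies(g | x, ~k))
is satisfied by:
  {k: False, x: False}
  {x: True, k: False}
  {k: True, x: False}


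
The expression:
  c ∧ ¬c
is never true.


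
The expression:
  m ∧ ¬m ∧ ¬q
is never true.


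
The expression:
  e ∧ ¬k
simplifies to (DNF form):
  e ∧ ¬k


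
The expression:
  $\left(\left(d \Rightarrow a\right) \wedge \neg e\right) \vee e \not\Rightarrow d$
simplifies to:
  $\left(a \wedge \neg e\right) \vee \neg d$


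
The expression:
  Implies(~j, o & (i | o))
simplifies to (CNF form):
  j | o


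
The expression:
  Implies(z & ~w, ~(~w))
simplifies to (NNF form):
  w | ~z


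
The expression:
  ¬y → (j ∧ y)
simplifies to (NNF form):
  y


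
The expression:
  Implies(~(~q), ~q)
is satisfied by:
  {q: False}


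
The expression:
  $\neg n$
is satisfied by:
  {n: False}


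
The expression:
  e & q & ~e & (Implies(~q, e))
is never true.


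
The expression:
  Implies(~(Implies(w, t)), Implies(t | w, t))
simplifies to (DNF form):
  t | ~w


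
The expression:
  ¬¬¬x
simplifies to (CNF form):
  ¬x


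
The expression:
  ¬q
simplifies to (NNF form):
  ¬q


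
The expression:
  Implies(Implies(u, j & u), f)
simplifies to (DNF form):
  f | (u & ~j)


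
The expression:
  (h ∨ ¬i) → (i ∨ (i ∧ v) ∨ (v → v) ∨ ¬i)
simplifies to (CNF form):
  True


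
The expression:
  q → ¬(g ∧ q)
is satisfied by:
  {g: False, q: False}
  {q: True, g: False}
  {g: True, q: False}


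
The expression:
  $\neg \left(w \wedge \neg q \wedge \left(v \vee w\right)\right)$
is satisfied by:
  {q: True, w: False}
  {w: False, q: False}
  {w: True, q: True}


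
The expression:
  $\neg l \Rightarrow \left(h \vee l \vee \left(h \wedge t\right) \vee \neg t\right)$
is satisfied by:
  {l: True, h: True, t: False}
  {l: True, h: False, t: False}
  {h: True, l: False, t: False}
  {l: False, h: False, t: False}
  {l: True, t: True, h: True}
  {l: True, t: True, h: False}
  {t: True, h: True, l: False}


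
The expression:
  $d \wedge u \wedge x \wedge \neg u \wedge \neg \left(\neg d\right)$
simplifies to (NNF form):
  $\text{False}$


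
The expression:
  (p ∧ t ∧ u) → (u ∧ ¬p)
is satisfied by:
  {p: False, u: False, t: False}
  {t: True, p: False, u: False}
  {u: True, p: False, t: False}
  {t: True, u: True, p: False}
  {p: True, t: False, u: False}
  {t: True, p: True, u: False}
  {u: True, p: True, t: False}


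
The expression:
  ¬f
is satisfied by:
  {f: False}


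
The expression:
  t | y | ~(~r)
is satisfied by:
  {r: True, y: True, t: True}
  {r: True, y: True, t: False}
  {r: True, t: True, y: False}
  {r: True, t: False, y: False}
  {y: True, t: True, r: False}
  {y: True, t: False, r: False}
  {t: True, y: False, r: False}


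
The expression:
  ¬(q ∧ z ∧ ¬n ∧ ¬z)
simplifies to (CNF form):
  True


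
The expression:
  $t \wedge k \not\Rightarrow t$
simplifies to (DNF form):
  $\text{False}$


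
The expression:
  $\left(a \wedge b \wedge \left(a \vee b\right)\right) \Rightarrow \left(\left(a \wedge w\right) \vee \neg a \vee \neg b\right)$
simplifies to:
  $w \vee \neg a \vee \neg b$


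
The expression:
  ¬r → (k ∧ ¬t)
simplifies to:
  r ∨ (k ∧ ¬t)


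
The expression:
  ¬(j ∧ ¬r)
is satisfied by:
  {r: True, j: False}
  {j: False, r: False}
  {j: True, r: True}


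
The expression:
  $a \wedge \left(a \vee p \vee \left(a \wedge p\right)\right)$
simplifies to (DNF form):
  $a$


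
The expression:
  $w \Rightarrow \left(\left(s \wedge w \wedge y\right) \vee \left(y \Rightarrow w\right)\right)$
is always true.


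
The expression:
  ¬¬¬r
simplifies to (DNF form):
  ¬r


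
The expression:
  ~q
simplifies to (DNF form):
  ~q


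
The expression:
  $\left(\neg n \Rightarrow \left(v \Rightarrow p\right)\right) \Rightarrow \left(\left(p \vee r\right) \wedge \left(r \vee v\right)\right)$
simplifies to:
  $r \vee \left(p \wedge v\right) \vee \left(v \wedge \neg n\right)$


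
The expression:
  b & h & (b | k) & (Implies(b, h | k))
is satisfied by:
  {h: True, b: True}


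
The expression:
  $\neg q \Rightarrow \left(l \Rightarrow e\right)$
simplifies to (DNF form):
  $e \vee q \vee \neg l$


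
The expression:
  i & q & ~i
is never true.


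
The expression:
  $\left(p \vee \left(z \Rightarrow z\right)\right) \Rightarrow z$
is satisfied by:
  {z: True}


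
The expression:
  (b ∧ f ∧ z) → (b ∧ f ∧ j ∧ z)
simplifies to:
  j ∨ ¬b ∨ ¬f ∨ ¬z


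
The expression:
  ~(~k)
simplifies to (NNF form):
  k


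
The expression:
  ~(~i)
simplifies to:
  i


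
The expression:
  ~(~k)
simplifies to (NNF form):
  k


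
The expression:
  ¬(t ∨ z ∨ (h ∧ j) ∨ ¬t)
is never true.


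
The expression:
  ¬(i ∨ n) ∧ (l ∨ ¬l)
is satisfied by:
  {n: False, i: False}


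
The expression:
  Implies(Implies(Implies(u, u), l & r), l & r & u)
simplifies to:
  u | ~l | ~r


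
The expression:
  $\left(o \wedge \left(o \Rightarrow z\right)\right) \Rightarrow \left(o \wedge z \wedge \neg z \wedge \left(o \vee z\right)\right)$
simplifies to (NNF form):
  $\neg o \vee \neg z$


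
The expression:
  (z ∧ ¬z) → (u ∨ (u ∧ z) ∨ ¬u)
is always true.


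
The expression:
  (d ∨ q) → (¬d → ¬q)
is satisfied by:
  {d: True, q: False}
  {q: False, d: False}
  {q: True, d: True}


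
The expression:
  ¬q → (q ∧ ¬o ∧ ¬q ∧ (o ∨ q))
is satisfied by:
  {q: True}


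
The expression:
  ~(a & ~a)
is always true.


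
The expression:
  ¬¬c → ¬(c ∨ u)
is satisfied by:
  {c: False}


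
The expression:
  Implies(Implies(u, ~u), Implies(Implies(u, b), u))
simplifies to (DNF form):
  u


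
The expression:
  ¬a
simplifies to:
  ¬a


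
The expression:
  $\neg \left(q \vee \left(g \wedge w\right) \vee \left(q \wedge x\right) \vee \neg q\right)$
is never true.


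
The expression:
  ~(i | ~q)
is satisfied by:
  {q: True, i: False}


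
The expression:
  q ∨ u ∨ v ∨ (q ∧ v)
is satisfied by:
  {q: True, v: True, u: True}
  {q: True, v: True, u: False}
  {q: True, u: True, v: False}
  {q: True, u: False, v: False}
  {v: True, u: True, q: False}
  {v: True, u: False, q: False}
  {u: True, v: False, q: False}


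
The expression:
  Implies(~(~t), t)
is always true.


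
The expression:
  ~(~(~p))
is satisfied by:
  {p: False}


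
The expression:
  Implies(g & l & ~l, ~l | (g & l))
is always true.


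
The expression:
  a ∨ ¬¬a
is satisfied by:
  {a: True}


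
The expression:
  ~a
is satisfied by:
  {a: False}


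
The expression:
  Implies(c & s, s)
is always true.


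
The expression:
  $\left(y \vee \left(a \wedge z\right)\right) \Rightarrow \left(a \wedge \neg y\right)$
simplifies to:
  $\neg y$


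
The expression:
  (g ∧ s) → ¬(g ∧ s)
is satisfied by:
  {s: False, g: False}
  {g: True, s: False}
  {s: True, g: False}


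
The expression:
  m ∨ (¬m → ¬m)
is always true.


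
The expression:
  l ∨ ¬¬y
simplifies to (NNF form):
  l ∨ y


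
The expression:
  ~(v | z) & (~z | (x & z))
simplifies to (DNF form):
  ~v & ~z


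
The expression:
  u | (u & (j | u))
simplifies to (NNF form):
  u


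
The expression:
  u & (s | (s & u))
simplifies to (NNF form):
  s & u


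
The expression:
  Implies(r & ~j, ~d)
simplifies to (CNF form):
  j | ~d | ~r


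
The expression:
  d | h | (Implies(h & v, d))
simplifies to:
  True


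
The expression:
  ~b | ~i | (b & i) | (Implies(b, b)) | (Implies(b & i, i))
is always true.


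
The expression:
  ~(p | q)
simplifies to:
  ~p & ~q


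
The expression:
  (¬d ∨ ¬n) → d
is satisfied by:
  {d: True}


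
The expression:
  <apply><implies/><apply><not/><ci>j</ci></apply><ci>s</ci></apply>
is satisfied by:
  {s: True, j: True}
  {s: True, j: False}
  {j: True, s: False}


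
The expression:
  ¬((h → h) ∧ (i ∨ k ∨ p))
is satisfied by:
  {i: False, p: False, k: False}


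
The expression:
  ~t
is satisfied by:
  {t: False}


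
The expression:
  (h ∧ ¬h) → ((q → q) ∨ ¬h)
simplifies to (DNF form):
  True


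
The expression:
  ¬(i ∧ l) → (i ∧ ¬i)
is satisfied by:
  {i: True, l: True}


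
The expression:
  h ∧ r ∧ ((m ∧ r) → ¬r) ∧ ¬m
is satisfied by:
  {h: True, r: True, m: False}


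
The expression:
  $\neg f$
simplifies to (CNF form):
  $\neg f$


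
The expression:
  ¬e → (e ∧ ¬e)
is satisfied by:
  {e: True}


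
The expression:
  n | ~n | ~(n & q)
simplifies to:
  True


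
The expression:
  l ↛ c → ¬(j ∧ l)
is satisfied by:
  {c: True, l: False, j: False}
  {l: False, j: False, c: False}
  {j: True, c: True, l: False}
  {j: True, l: False, c: False}
  {c: True, l: True, j: False}
  {l: True, c: False, j: False}
  {j: True, l: True, c: True}


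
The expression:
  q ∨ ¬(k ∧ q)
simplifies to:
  True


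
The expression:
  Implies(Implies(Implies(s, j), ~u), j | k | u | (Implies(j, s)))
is always true.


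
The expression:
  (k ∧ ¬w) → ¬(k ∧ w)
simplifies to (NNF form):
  True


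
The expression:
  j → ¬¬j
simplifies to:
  True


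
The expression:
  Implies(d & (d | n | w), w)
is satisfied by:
  {w: True, d: False}
  {d: False, w: False}
  {d: True, w: True}


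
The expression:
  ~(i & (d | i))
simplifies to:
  ~i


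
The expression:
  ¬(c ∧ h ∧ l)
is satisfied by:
  {l: False, c: False, h: False}
  {h: True, l: False, c: False}
  {c: True, l: False, h: False}
  {h: True, c: True, l: False}
  {l: True, h: False, c: False}
  {h: True, l: True, c: False}
  {c: True, l: True, h: False}


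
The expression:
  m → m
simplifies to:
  True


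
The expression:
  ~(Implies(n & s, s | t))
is never true.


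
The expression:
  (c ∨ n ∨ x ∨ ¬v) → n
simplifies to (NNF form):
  n ∨ (v ∧ ¬c ∧ ¬x)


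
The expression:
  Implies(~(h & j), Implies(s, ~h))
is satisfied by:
  {j: True, s: False, h: False}
  {s: False, h: False, j: False}
  {h: True, j: True, s: False}
  {h: True, s: False, j: False}
  {j: True, s: True, h: False}
  {s: True, j: False, h: False}
  {h: True, s: True, j: True}


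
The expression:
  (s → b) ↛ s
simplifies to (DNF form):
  ¬s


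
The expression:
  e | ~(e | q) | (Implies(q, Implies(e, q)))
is always true.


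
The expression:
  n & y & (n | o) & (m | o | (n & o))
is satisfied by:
  {o: True, m: True, y: True, n: True}
  {o: True, y: True, n: True, m: False}
  {m: True, y: True, n: True, o: False}
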